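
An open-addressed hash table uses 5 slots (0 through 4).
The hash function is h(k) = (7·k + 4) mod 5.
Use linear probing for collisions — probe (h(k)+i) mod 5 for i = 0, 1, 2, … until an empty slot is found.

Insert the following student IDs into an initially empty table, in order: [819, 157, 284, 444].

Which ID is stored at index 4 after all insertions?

284

Insert 819: h=2, slot 2 empty → index 2.
Insert 157: h=3, slot 3 empty → index 3.
Insert 284: h=2, slots 2,3 occupied → index 4.
Insert 444: h=2, slots 2,3,4 occupied → index 0.
Table: [444, —, 819, 157, 284]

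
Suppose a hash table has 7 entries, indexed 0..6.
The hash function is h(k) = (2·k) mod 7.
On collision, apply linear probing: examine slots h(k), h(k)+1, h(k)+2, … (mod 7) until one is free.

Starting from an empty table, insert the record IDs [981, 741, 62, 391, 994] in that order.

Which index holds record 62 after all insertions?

981: h=2 -> slot 2
741: h=5 -> slot 5
62: h=5, probe 5,6 -> slot 6
391: h=5, probe 5,6,0 -> slot 0
994: h=0, probe 0,1 -> slot 1
Table: [391, 994, 981, -, -, 741, 62]

6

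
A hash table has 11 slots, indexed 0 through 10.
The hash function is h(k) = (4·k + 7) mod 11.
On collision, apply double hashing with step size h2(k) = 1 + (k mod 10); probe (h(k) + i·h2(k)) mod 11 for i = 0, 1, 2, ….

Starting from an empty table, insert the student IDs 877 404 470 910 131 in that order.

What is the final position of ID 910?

Insert 877: h=6, slot 6 empty => index 6.
Insert 404: h=6, h2=5, slot 6 occupied => index 0.
Insert 470: h=6, h2=1, slot 6 occupied => index 7.
Insert 910: h=6, h2=1, slots 6,7 occupied => index 8.
Insert 131: h=3, slot 3 empty => index 3.
Table: [404, —, —, 131, —, —, 877, 470, 910, —, —]

8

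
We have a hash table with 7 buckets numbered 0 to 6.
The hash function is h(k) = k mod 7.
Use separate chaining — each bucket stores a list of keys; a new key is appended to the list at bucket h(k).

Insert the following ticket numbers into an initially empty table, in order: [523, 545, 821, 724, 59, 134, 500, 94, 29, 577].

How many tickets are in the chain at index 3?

5

Insert 523: h=5, bucket 5 empty -> new chain.
Insert 545: h=6, bucket 6 empty -> new chain.
Insert 821: h=2, bucket 2 empty -> new chain.
Insert 724: h=3, bucket 3 empty -> new chain.
Insert 59: h=3, bucket 3 nonempty -> append to chain.
Insert 134: h=1, bucket 1 empty -> new chain.
Insert 500: h=3, bucket 3 nonempty -> append to chain.
Insert 94: h=3, bucket 3 nonempty -> append to chain.
Insert 29: h=1, bucket 1 nonempty -> append to chain.
Insert 577: h=3, bucket 3 nonempty -> append to chain.
Final buckets:
0: .
1: 134 -> 29
2: 821
3: 724 -> 59 -> 500 -> 94 -> 577
4: .
5: 523
6: 545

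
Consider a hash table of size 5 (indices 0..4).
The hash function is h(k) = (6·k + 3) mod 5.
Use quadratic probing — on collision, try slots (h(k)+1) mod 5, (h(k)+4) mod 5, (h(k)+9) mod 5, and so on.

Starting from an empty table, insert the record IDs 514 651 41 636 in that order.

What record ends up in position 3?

636

514 hashes to 2; slot 2 is free -> place at 2.
651 hashes to 4; slot 4 is free -> place at 4.
41 hashes to 4; 4 taken -> place at 0.
636 hashes to 4; 4,0 taken -> place at 3.
Table: [41, _, 514, 636, 651]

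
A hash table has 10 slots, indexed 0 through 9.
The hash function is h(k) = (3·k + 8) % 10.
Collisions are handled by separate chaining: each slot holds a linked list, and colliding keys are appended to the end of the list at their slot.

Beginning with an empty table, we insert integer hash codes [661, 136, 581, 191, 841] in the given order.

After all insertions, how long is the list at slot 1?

4

661 -> bucket 1
136 -> bucket 6
581 -> bucket 1 (collision)
191 -> bucket 1 (collision)
841 -> bucket 1 (collision)
Final buckets:
0: _
1: 661 -> 581 -> 191 -> 841
2: _
3: _
4: _
5: _
6: 136
7: _
8: _
9: _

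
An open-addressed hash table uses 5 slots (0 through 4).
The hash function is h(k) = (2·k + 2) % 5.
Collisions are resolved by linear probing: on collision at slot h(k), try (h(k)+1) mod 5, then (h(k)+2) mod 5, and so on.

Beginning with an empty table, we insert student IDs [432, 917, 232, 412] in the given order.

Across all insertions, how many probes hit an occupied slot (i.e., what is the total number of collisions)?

6

432: h=1 -> slot 1
917: h=1, probe 1,2 -> slot 2
232: h=1, probe 1,2,3 -> slot 3
412: h=1, probe 1,2,3,4 -> slot 4
Table: [-, 432, 917, 232, 412]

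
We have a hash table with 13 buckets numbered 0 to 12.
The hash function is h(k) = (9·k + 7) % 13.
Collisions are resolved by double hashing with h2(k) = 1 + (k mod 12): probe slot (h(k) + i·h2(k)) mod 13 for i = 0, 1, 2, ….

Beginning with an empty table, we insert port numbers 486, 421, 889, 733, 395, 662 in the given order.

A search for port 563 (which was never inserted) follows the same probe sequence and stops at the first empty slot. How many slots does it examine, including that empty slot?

486: h=0 -> slot 0
421: h=0, h2=2, probe 0,2 -> slot 2
889: h=0, h2=2, probe 0,2,4 -> slot 4
733: h=0, h2=2, probe 0,2,4,6 -> slot 6
395: h=0, h2=12, probe 0,12 -> slot 12
662: h=11 -> slot 11
Table: [486, _, 421, _, 889, _, 733, _, _, _, _, 662, 395]
Lookup 563: h=4, h2=12, probe 4,3 → slot 3 empty, not found.

2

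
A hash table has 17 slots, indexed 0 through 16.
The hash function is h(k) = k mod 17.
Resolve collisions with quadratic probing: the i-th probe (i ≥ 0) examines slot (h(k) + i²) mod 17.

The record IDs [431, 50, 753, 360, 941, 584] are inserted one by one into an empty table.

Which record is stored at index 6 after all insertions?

431: h=6 → slot 6
50: h=16 → slot 16
753: h=5 → slot 5
360: h=3 → slot 3
941: h=6, probe 6,7 → slot 7
584: h=6, probe 6,7,10 → slot 10
Table: [∅, ∅, ∅, 360, ∅, 753, 431, 941, ∅, ∅, 584, ∅, ∅, ∅, ∅, ∅, 50]

431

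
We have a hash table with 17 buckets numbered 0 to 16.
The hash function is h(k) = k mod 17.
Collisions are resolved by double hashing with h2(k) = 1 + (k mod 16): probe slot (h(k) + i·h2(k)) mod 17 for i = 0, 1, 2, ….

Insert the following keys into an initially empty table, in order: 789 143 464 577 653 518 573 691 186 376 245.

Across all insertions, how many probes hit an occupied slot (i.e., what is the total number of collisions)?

789 hashes to 7; slot 7 is free => place at 7.
143 hashes to 7, h2=16; 7 taken => place at 6.
464 hashes to 5; slot 5 is free => place at 5.
577 hashes to 16; slot 16 is free => place at 16.
653 hashes to 7, h2=14; 7 taken => place at 4.
518 hashes to 8; slot 8 is free => place at 8.
573 hashes to 12; slot 12 is free => place at 12.
691 hashes to 11; slot 11 is free => place at 11.
186 hashes to 16, h2=11; 16 taken => place at 10.
376 hashes to 2; slot 2 is free => place at 2.
245 hashes to 7, h2=6; 7 taken => place at 13.
Table: [∅, ∅, 376, ∅, 653, 464, 143, 789, 518, ∅, 186, 691, 573, 245, ∅, ∅, 577]

4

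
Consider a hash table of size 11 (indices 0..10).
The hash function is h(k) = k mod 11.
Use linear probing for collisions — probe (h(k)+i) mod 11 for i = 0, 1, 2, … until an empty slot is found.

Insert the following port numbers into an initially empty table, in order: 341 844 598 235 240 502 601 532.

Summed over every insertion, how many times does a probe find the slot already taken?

6

341 hashes to 0; slot 0 is free -> place at 0.
844 hashes to 8; slot 8 is free -> place at 8.
598 hashes to 4; slot 4 is free -> place at 4.
235 hashes to 4; 4 taken -> place at 5.
240 hashes to 9; slot 9 is free -> place at 9.
502 hashes to 7; slot 7 is free -> place at 7.
601 hashes to 7; 7,8,9 taken -> place at 10.
532 hashes to 4; 4,5 taken -> place at 6.
Table: [341, ∅, ∅, ∅, 598, 235, 532, 502, 844, 240, 601]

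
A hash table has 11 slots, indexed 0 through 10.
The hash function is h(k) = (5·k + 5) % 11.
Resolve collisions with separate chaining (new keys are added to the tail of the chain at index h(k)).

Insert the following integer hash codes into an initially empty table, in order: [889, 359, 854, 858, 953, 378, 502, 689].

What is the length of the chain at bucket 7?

889 -> bucket 6
359 -> bucket 7
854 -> bucket 7 (collision)
858 -> bucket 5
953 -> bucket 7 (collision)
378 -> bucket 3
502 -> bucket 7 (collision)
689 -> bucket 7 (collision)
Final buckets:
0: —
1: —
2: —
3: 378
4: —
5: 858
6: 889
7: 359 -> 854 -> 953 -> 502 -> 689
8: —
9: —
10: —

5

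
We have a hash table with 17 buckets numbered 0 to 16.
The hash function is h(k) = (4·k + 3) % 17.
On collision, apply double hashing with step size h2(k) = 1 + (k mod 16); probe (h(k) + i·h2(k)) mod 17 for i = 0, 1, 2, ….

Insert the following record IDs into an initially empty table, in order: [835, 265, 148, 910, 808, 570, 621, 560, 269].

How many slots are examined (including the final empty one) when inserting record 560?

835 hashes to 11; slot 11 is free -> place at 11.
265 hashes to 9; slot 9 is free -> place at 9.
148 hashes to 0; slot 0 is free -> place at 0.
910 hashes to 5; slot 5 is free -> place at 5.
808 hashes to 5, h2=9; 5 taken -> place at 14.
570 hashes to 5, h2=11; 5 taken -> place at 16.
621 hashes to 5, h2=14; 5 taken -> place at 2.
560 hashes to 16, h2=1; 16,0 taken -> place at 1.
269 hashes to 8; slot 8 is free -> place at 8.
Table: [148, 560, 621, -, -, 910, -, -, 269, 265, -, 835, -, -, 808, -, 570]

3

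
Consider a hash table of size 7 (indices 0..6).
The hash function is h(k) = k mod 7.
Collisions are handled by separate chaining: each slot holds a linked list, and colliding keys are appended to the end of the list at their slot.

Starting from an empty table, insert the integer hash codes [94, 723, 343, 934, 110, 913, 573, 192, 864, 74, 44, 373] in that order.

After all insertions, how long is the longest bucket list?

Insert 94: h=3, bucket 3 empty → new chain.
Insert 723: h=2, bucket 2 empty → new chain.
Insert 343: h=0, bucket 0 empty → new chain.
Insert 934: h=3, bucket 3 nonempty → append to chain.
Insert 110: h=5, bucket 5 empty → new chain.
Insert 913: h=3, bucket 3 nonempty → append to chain.
Insert 573: h=6, bucket 6 empty → new chain.
Insert 192: h=3, bucket 3 nonempty → append to chain.
Insert 864: h=3, bucket 3 nonempty → append to chain.
Insert 74: h=4, bucket 4 empty → new chain.
Insert 44: h=2, bucket 2 nonempty → append to chain.
Insert 373: h=2, bucket 2 nonempty → append to chain.
Final buckets:
0: 343
1: -
2: 723 -> 44 -> 373
3: 94 -> 934 -> 913 -> 192 -> 864
4: 74
5: 110
6: 573

5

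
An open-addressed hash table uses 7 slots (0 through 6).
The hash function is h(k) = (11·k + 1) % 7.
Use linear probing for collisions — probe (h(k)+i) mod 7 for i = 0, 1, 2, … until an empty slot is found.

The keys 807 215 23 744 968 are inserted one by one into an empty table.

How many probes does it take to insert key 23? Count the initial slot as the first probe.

807: h=2 → slot 2
215: h=0 → slot 0
23: h=2, probe 2,3 → slot 3
744: h=2, probe 2,3,4 → slot 4
968: h=2, probe 2,3,4,5 → slot 5
Table: [215, _, 807, 23, 744, 968, _]

2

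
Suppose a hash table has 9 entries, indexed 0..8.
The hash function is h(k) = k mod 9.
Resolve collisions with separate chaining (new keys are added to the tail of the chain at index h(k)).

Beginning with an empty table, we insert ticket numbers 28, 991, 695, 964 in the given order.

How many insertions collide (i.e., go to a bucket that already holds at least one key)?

2

Insert 28: h=1, bucket 1 empty -> new chain.
Insert 991: h=1, bucket 1 nonempty -> append to chain.
Insert 695: h=2, bucket 2 empty -> new chain.
Insert 964: h=1, bucket 1 nonempty -> append to chain.
Final buckets:
0: ∅
1: 28 -> 991 -> 964
2: 695
3: ∅
4: ∅
5: ∅
6: ∅
7: ∅
8: ∅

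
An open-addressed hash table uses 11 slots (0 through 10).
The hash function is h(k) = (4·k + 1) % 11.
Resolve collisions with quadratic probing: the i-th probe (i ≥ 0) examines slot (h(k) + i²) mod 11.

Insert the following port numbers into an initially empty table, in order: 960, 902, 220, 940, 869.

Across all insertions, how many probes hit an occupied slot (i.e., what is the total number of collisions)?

960 hashes to 2; slot 2 is free -> place at 2.
902 hashes to 1; slot 1 is free -> place at 1.
220 hashes to 1; 1,2 taken -> place at 5.
940 hashes to 10; slot 10 is free -> place at 10.
869 hashes to 1; 1,2,5,10 taken -> place at 6.
Table: [-, 902, 960, -, -, 220, 869, -, -, -, 940]

6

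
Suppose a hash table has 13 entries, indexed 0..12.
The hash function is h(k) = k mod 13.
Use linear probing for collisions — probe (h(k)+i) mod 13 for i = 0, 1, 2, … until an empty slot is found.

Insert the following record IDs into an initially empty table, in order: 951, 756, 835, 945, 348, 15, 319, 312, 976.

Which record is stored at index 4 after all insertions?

835

Insert 951: h=2, slot 2 empty => index 2.
Insert 756: h=2, slot 2 occupied => index 3.
Insert 835: h=3, slot 3 occupied => index 4.
Insert 945: h=9, slot 9 empty => index 9.
Insert 348: h=10, slot 10 empty => index 10.
Insert 15: h=2, slots 2,3,4 occupied => index 5.
Insert 319: h=7, slot 7 empty => index 7.
Insert 312: h=0, slot 0 empty => index 0.
Insert 976: h=1, slot 1 empty => index 1.
Table: [312, 976, 951, 756, 835, 15, -, 319, -, 945, 348, -, -]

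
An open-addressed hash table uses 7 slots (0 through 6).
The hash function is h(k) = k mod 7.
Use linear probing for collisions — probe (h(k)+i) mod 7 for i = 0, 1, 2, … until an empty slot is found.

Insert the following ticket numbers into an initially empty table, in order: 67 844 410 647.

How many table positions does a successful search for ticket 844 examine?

67: h=4 → slot 4
844: h=4, probe 4,5 → slot 5
410: h=4, probe 4,5,6 → slot 6
647: h=3 → slot 3
Table: [-, -, -, 647, 67, 844, 410]
Lookup 844: h=4, probe 4,5 → found at 5.

2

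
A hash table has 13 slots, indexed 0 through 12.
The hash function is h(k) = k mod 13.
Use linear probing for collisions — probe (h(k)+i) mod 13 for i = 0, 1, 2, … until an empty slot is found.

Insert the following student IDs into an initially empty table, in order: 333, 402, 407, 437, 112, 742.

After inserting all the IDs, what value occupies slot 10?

112

333: h=8 → slot 8
402: h=12 → slot 12
407: h=4 → slot 4
437: h=8, probe 8,9 → slot 9
112: h=8, probe 8,9,10 → slot 10
742: h=1 → slot 1
Table: [-, 742, -, -, 407, -, -, -, 333, 437, 112, -, 402]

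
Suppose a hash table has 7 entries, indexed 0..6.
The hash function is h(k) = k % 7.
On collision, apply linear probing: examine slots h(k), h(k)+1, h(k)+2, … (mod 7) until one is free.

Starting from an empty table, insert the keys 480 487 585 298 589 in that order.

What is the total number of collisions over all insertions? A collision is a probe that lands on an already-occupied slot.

6

480: h=4 => slot 4
487: h=4, probe 4,5 => slot 5
585: h=4, probe 4,5,6 => slot 6
298: h=4, probe 4,5,6,0 => slot 0
589: h=1 => slot 1
Table: [298, 589, —, —, 480, 487, 585]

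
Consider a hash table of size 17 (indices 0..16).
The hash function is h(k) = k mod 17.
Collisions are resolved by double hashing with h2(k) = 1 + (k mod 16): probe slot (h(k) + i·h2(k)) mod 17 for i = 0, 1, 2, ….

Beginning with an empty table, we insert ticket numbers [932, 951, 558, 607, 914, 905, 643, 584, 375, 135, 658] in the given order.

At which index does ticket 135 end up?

Insert 932: h=14, slot 14 empty → index 14.
Insert 951: h=16, slot 16 empty → index 16.
Insert 558: h=14, h2=15, slot 14 occupied → index 12.
Insert 607: h=12, h2=16, slot 12 occupied → index 11.
Insert 914: h=13, slot 13 empty → index 13.
Insert 905: h=4, slot 4 empty → index 4.
Insert 643: h=14, h2=4, slot 14 occupied → index 1.
Insert 584: h=6, slot 6 empty → index 6.
Insert 375: h=1, h2=8, slot 1 occupied → index 9.
Insert 135: h=16, h2=8, slot 16 occupied → index 7.
Insert 658: h=12, h2=3, slot 12 occupied → index 15.
Table: [-, 643, -, -, 905, -, 584, 135, -, 375, -, 607, 558, 914, 932, 658, 951]

7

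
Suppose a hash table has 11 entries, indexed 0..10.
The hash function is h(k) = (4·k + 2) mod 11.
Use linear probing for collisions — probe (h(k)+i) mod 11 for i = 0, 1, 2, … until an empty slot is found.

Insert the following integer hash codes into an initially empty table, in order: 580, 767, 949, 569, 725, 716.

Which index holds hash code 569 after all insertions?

580 hashes to 1; slot 1 is free => place at 1.
767 hashes to 1; 1 taken => place at 2.
949 hashes to 3; slot 3 is free => place at 3.
569 hashes to 1; 1,2,3 taken => place at 4.
725 hashes to 9; slot 9 is free => place at 9.
716 hashes to 6; slot 6 is free => place at 6.
Table: [-, 580, 767, 949, 569, -, 716, -, -, 725, -]

4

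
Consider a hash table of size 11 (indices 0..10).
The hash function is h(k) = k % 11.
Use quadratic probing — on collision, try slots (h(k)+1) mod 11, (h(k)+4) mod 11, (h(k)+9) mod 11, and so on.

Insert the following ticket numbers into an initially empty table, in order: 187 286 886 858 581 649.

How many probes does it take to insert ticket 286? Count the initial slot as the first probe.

2

Insert 187: h=0, slot 0 empty -> index 0.
Insert 286: h=0, slot 0 occupied -> index 1.
Insert 886: h=6, slot 6 empty -> index 6.
Insert 858: h=0, slots 0,1 occupied -> index 4.
Insert 581: h=9, slot 9 empty -> index 9.
Insert 649: h=0, slots 0,1,4,9 occupied -> index 5.
Table: [187, 286, ., ., 858, 649, 886, ., ., 581, .]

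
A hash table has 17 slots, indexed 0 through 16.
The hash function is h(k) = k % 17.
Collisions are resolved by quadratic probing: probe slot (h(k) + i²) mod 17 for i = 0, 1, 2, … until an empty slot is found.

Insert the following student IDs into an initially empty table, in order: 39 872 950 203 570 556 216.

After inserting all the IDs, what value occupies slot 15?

950

Insert 39: h=5, slot 5 empty => index 5.
Insert 872: h=5, slot 5 occupied => index 6.
Insert 950: h=15, slot 15 empty => index 15.
Insert 203: h=16, slot 16 empty => index 16.
Insert 570: h=9, slot 9 empty => index 9.
Insert 556: h=12, slot 12 empty => index 12.
Insert 216: h=12, slot 12 occupied => index 13.
Table: [., ., ., ., ., 39, 872, ., ., 570, ., ., 556, 216, ., 950, 203]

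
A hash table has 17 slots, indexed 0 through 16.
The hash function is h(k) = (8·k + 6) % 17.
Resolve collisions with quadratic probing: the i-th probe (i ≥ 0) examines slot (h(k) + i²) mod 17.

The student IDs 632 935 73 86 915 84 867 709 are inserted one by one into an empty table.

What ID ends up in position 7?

867

632 hashes to 13; slot 13 is free => place at 13.
935 hashes to 6; slot 6 is free => place at 6.
73 hashes to 12; slot 12 is free => place at 12.
86 hashes to 14; slot 14 is free => place at 14.
915 hashes to 16; slot 16 is free => place at 16.
84 hashes to 15; slot 15 is free => place at 15.
867 hashes to 6; 6 taken => place at 7.
709 hashes to 0; slot 0 is free => place at 0.
Table: [709, —, —, —, —, —, 935, 867, —, —, —, —, 73, 632, 86, 84, 915]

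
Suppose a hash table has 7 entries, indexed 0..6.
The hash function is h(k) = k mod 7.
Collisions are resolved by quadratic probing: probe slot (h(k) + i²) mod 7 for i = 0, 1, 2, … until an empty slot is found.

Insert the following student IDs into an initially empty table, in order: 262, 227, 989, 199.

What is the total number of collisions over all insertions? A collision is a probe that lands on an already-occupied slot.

262 hashes to 3; slot 3 is free → place at 3.
227 hashes to 3; 3 taken → place at 4.
989 hashes to 2; slot 2 is free → place at 2.
199 hashes to 3; 3,4 taken → place at 0.
Table: [199, ∅, 989, 262, 227, ∅, ∅]

3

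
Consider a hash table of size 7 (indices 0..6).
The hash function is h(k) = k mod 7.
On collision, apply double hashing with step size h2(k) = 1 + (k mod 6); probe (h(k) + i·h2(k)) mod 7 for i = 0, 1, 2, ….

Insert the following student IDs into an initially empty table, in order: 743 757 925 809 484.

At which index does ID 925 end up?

5

Insert 743: h=1, slot 1 empty => index 1.
Insert 757: h=1, h2=2, slot 1 occupied => index 3.
Insert 925: h=1, h2=2, slots 1,3 occupied => index 5.
Insert 809: h=4, slot 4 empty => index 4.
Insert 484: h=1, h2=5, slot 1 occupied => index 6.
Table: [-, 743, -, 757, 809, 925, 484]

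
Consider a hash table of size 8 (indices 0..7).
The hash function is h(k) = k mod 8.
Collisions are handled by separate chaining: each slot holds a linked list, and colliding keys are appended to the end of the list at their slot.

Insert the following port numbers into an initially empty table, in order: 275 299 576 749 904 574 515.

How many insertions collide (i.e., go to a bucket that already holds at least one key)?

Insert 275: h=3, bucket 3 empty → new chain.
Insert 299: h=3, bucket 3 nonempty → append to chain.
Insert 576: h=0, bucket 0 empty → new chain.
Insert 749: h=5, bucket 5 empty → new chain.
Insert 904: h=0, bucket 0 nonempty → append to chain.
Insert 574: h=6, bucket 6 empty → new chain.
Insert 515: h=3, bucket 3 nonempty → append to chain.
Final buckets:
0: 576 -> 904
1: -
2: -
3: 275 -> 299 -> 515
4: -
5: 749
6: 574
7: -

3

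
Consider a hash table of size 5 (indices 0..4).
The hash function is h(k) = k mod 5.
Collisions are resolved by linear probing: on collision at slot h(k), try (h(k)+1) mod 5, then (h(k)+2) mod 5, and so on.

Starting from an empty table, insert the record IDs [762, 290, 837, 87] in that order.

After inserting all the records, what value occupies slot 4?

87

Insert 762: h=2, slot 2 empty -> index 2.
Insert 290: h=0, slot 0 empty -> index 0.
Insert 837: h=2, slot 2 occupied -> index 3.
Insert 87: h=2, slots 2,3 occupied -> index 4.
Table: [290, _, 762, 837, 87]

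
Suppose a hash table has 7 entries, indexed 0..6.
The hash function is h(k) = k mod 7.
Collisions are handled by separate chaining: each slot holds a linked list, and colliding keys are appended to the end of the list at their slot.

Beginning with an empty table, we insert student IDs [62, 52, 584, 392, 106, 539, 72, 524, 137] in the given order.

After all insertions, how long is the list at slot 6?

Insert 62: h=6, bucket 6 empty → new chain.
Insert 52: h=3, bucket 3 empty → new chain.
Insert 584: h=3, bucket 3 nonempty → append to chain.
Insert 392: h=0, bucket 0 empty → new chain.
Insert 106: h=1, bucket 1 empty → new chain.
Insert 539: h=0, bucket 0 nonempty → append to chain.
Insert 72: h=2, bucket 2 empty → new chain.
Insert 524: h=6, bucket 6 nonempty → append to chain.
Insert 137: h=4, bucket 4 empty → new chain.
Final buckets:
0: 392 -> 539
1: 106
2: 72
3: 52 -> 584
4: 137
5: _
6: 62 -> 524

2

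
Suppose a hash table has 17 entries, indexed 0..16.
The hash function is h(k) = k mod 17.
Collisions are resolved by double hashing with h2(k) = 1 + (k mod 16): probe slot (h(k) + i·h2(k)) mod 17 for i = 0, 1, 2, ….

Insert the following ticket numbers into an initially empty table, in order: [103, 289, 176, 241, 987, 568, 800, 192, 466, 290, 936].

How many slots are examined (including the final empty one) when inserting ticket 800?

2

103 hashes to 1; slot 1 is free => place at 1.
289 hashes to 0; slot 0 is free => place at 0.
176 hashes to 6; slot 6 is free => place at 6.
241 hashes to 3; slot 3 is free => place at 3.
987 hashes to 1, h2=12; 1 taken => place at 13.
568 hashes to 7; slot 7 is free => place at 7.
800 hashes to 1, h2=1; 1 taken => place at 2.
192 hashes to 5; slot 5 is free => place at 5.
466 hashes to 7, h2=3; 7 taken => place at 10.
290 hashes to 1, h2=3; 1 taken => place at 4.
936 hashes to 1, h2=9; 1,10,2 taken => place at 11.
Table: [289, 103, 800, 241, 290, 192, 176, 568, ., ., 466, 936, ., 987, ., ., .]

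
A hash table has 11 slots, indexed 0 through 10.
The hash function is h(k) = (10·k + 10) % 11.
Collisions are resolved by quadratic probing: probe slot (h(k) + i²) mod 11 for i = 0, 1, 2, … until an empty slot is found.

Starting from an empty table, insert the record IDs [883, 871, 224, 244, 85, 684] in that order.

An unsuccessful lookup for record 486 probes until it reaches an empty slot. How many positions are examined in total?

6

883: h=7 -> slot 7
871: h=8 -> slot 8
224: h=6 -> slot 6
244: h=8, probe 8,9 -> slot 9
85: h=2 -> slot 2
684: h=8, probe 8,9,1 -> slot 1
Table: [—, 684, 85, —, —, —, 224, 883, 871, 244, —]
Lookup 486: h=8, probe 8,9,1,6,2,0 → slot 0 empty, not found.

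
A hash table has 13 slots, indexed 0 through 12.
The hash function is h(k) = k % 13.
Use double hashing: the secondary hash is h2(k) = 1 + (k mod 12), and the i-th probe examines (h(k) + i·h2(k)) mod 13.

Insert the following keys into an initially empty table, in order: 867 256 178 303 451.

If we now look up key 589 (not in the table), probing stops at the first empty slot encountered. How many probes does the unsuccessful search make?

Insert 867: h=9, slot 9 empty → index 9.
Insert 256: h=9, h2=5, slot 9 occupied → index 1.
Insert 178: h=9, h2=11, slot 9 occupied → index 7.
Insert 303: h=4, slot 4 empty → index 4.
Insert 451: h=9, h2=8, slots 9,4 occupied → index 12.
Table: [_, 256, _, _, 303, _, _, 178, _, 867, _, _, 451]
Lookup 589: h=4, h2=2, probe 4,6 → slot 6 empty, not found.

2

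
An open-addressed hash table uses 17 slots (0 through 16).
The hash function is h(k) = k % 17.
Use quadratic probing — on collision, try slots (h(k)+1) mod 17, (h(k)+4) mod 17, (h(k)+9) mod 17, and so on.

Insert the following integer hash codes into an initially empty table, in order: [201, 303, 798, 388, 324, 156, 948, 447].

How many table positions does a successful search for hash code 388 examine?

3

201 hashes to 14; slot 14 is free → place at 14.
303 hashes to 14; 14 taken → place at 15.
798 hashes to 16; slot 16 is free → place at 16.
388 hashes to 14; 14,15 taken → place at 1.
324 hashes to 1; 1 taken → place at 2.
156 hashes to 3; slot 3 is free → place at 3.
948 hashes to 13; slot 13 is free → place at 13.
447 hashes to 5; slot 5 is free → place at 5.
Table: [_, 388, 324, 156, _, 447, _, _, _, _, _, _, _, 948, 201, 303, 798]
Lookup 388: h=14, probe 14,15,1 → found at 1.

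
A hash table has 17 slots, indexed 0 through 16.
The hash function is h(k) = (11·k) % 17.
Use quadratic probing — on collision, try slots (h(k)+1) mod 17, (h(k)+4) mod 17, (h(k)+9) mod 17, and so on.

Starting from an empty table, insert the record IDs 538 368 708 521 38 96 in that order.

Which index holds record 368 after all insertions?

3

538: h=2 => slot 2
368: h=2, probe 2,3 => slot 3
708: h=2, probe 2,3,6 => slot 6
521: h=2, probe 2,3,6,11 => slot 11
38: h=10 => slot 10
96: h=2, probe 2,3,6,11,1 => slot 1
Table: [_, 96, 538, 368, _, _, 708, _, _, _, 38, 521, _, _, _, _, _]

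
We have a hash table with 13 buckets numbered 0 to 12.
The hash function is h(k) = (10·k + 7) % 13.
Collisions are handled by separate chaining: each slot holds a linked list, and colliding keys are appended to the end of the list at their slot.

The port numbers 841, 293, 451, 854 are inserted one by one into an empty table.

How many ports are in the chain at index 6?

Insert 841: h=6, bucket 6 empty -> new chain.
Insert 293: h=12, bucket 12 empty -> new chain.
Insert 451: h=6, bucket 6 nonempty -> append to chain.
Insert 854: h=6, bucket 6 nonempty -> append to chain.
Final buckets:
0: _
1: _
2: _
3: _
4: _
5: _
6: 841 -> 451 -> 854
7: _
8: _
9: _
10: _
11: _
12: 293

3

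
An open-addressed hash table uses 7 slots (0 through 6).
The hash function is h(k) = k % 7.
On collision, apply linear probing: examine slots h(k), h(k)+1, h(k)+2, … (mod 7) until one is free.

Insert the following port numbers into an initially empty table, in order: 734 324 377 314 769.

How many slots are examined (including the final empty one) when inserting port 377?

2

734: h=6 -> slot 6
324: h=2 -> slot 2
377: h=6, probe 6,0 -> slot 0
314: h=6, probe 6,0,1 -> slot 1
769: h=6, probe 6,0,1,2,3 -> slot 3
Table: [377, 314, 324, 769, —, —, 734]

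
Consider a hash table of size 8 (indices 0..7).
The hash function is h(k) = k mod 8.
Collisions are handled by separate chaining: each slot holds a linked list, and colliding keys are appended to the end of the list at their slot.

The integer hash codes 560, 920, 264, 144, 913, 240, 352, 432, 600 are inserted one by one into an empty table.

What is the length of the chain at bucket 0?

Insert 560: h=0, bucket 0 empty -> new chain.
Insert 920: h=0, bucket 0 nonempty -> append to chain.
Insert 264: h=0, bucket 0 nonempty -> append to chain.
Insert 144: h=0, bucket 0 nonempty -> append to chain.
Insert 913: h=1, bucket 1 empty -> new chain.
Insert 240: h=0, bucket 0 nonempty -> append to chain.
Insert 352: h=0, bucket 0 nonempty -> append to chain.
Insert 432: h=0, bucket 0 nonempty -> append to chain.
Insert 600: h=0, bucket 0 nonempty -> append to chain.
Final buckets:
0: 560 -> 920 -> 264 -> 144 -> 240 -> 352 -> 432 -> 600
1: 913
2: .
3: .
4: .
5: .
6: .
7: .

8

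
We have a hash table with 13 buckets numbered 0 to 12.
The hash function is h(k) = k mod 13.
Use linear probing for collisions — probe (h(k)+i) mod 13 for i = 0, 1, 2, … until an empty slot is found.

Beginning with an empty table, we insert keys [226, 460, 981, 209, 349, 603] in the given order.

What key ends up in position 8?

603

226 hashes to 5; slot 5 is free => place at 5.
460 hashes to 5; 5 taken => place at 6.
981 hashes to 6; 6 taken => place at 7.
209 hashes to 1; slot 1 is free => place at 1.
349 hashes to 11; slot 11 is free => place at 11.
603 hashes to 5; 5,6,7 taken => place at 8.
Table: [., 209, ., ., ., 226, 460, 981, 603, ., ., 349, .]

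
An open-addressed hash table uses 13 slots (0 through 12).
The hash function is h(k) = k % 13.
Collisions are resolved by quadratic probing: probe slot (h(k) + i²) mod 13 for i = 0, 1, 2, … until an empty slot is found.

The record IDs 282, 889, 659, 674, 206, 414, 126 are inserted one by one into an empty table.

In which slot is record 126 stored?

0

282: h=9 -> slot 9
889: h=5 -> slot 5
659: h=9, probe 9,10 -> slot 10
674: h=11 -> slot 11
206: h=11, probe 11,12 -> slot 12
414: h=11, probe 11,12,2 -> slot 2
126: h=9, probe 9,10,0 -> slot 0
Table: [126, ., 414, ., ., 889, ., ., ., 282, 659, 674, 206]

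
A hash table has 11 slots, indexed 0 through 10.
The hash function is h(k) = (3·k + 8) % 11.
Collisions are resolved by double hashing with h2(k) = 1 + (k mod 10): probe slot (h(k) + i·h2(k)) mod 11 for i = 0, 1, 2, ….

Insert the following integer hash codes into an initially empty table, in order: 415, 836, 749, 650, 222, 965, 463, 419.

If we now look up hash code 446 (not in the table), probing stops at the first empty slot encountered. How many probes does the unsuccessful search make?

3

415 hashes to 10; slot 10 is free -> place at 10.
836 hashes to 8; slot 8 is free -> place at 8.
749 hashes to 0; slot 0 is free -> place at 0.
650 hashes to 0, h2=1; 0 taken -> place at 1.
222 hashes to 3; slot 3 is free -> place at 3.
965 hashes to 10, h2=6; 10 taken -> place at 5.
463 hashes to 0, h2=4; 0 taken -> place at 4.
419 hashes to 0, h2=10; 0,10 taken -> place at 9.
Table: [749, 650, _, 222, 463, 965, _, _, 836, 419, 415]
Lookup 446: h=4, h2=7, probe 4,0,7 → slot 7 empty, not found.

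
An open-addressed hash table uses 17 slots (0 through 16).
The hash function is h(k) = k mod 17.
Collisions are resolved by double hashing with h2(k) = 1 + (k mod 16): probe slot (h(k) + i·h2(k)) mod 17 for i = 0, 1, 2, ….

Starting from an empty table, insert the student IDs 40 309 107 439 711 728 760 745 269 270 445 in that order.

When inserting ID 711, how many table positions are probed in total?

Insert 40: h=6, slot 6 empty => index 6.
Insert 309: h=3, slot 3 empty => index 3.
Insert 107: h=5, slot 5 empty => index 5.
Insert 439: h=14, slot 14 empty => index 14.
Insert 711: h=14, h2=8, slots 14,5 occupied => index 13.
Insert 728: h=14, h2=9, slots 14,6 occupied => index 15.
Insert 760: h=12, slot 12 empty => index 12.
Insert 745: h=14, h2=10, slot 14 occupied => index 7.
Insert 269: h=14, h2=14, slot 14 occupied => index 11.
Insert 270: h=15, h2=15, slots 15,13,11 occupied => index 9.
Insert 445: h=3, h2=14, slot 3 occupied => index 0.
Table: [445, _, _, 309, _, 107, 40, 745, _, 270, _, 269, 760, 711, 439, 728, _]

3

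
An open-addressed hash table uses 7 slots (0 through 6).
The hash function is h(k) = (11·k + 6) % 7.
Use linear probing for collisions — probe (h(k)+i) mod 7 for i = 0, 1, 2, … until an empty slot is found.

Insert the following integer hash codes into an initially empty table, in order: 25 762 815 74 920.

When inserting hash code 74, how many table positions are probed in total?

25 hashes to 1; slot 1 is free -> place at 1.
762 hashes to 2; slot 2 is free -> place at 2.
815 hashes to 4; slot 4 is free -> place at 4.
74 hashes to 1; 1,2 taken -> place at 3.
920 hashes to 4; 4 taken -> place at 5.
Table: [_, 25, 762, 74, 815, 920, _]

3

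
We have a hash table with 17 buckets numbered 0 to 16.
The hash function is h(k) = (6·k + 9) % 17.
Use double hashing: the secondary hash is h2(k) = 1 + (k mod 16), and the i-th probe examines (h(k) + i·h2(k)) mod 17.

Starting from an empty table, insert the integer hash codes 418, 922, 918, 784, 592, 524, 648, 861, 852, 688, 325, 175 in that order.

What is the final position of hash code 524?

418: h=1 -> slot 1
922: h=16 -> slot 16
918: h=9 -> slot 9
784: h=4 -> slot 4
592: h=8 -> slot 8
524: h=8, h2=13, probe 8,4,0 -> slot 0
648: h=4, h2=9, probe 4,13 -> slot 13
861: h=7 -> slot 7
852: h=4, h2=5, probe 4,9,14 -> slot 14
688: h=6 -> slot 6
325: h=4, h2=6, probe 4,10 -> slot 10
175: h=5 -> slot 5
Table: [524, 418, _, _, 784, 175, 688, 861, 592, 918, 325, _, _, 648, 852, _, 922]

0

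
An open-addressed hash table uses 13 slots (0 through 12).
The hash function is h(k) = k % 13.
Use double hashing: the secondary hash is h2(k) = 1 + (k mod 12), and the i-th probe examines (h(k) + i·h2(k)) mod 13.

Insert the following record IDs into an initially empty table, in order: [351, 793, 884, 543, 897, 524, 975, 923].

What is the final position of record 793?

2

Insert 351: h=0, slot 0 empty -> index 0.
Insert 793: h=0, h2=2, slot 0 occupied -> index 2.
Insert 884: h=0, h2=9, slot 0 occupied -> index 9.
Insert 543: h=10, slot 10 empty -> index 10.
Insert 897: h=0, h2=10, slots 0,10 occupied -> index 7.
Insert 524: h=4, slot 4 empty -> index 4.
Insert 975: h=0, h2=4, slots 0,4 occupied -> index 8.
Insert 923: h=0, h2=12, slot 0 occupied -> index 12.
Table: [351, _, 793, _, 524, _, _, 897, 975, 884, 543, _, 923]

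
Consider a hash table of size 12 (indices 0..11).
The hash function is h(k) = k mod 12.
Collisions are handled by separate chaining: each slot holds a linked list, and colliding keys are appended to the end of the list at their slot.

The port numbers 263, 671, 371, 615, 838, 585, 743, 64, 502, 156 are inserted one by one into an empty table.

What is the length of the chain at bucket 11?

Insert 263: h=11, bucket 11 empty -> new chain.
Insert 671: h=11, bucket 11 nonempty -> append to chain.
Insert 371: h=11, bucket 11 nonempty -> append to chain.
Insert 615: h=3, bucket 3 empty -> new chain.
Insert 838: h=10, bucket 10 empty -> new chain.
Insert 585: h=9, bucket 9 empty -> new chain.
Insert 743: h=11, bucket 11 nonempty -> append to chain.
Insert 64: h=4, bucket 4 empty -> new chain.
Insert 502: h=10, bucket 10 nonempty -> append to chain.
Insert 156: h=0, bucket 0 empty -> new chain.
Final buckets:
0: 156
1: .
2: .
3: 615
4: 64
5: .
6: .
7: .
8: .
9: 585
10: 838 -> 502
11: 263 -> 671 -> 371 -> 743

4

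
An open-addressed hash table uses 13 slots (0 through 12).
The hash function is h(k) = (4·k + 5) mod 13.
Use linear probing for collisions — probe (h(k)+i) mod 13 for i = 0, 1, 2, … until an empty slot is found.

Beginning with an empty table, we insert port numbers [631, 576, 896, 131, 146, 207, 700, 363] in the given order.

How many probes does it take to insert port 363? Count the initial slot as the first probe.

3

631: h=7 → slot 7
576: h=8 → slot 8
896: h=1 → slot 1
131: h=9 → slot 9
146: h=4 → slot 4
207: h=1, probe 1,2 → slot 2
700: h=10 → slot 10
363: h=1, probe 1,2,3 → slot 3
Table: [-, 896, 207, 363, 146, -, -, 631, 576, 131, 700, -, -]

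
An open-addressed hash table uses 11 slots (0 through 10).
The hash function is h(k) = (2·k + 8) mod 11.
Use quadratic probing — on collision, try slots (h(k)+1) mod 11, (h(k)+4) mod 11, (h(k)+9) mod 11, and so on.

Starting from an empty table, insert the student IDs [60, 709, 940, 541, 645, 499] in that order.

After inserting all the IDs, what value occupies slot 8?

Insert 60: h=7, slot 7 empty → index 7.
Insert 709: h=7, slot 7 occupied → index 8.
Insert 940: h=7, slots 7,8 occupied → index 0.
Insert 541: h=1, slot 1 empty → index 1.
Insert 645: h=0, slots 0,1 occupied → index 4.
Insert 499: h=5, slot 5 empty → index 5.
Table: [940, 541, ∅, ∅, 645, 499, ∅, 60, 709, ∅, ∅]

709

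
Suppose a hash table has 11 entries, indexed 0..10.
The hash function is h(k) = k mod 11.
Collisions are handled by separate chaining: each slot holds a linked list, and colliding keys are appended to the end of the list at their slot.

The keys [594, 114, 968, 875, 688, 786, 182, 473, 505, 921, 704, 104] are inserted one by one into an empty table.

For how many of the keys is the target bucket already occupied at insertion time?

594 → bucket 0
114 → bucket 4
968 → bucket 0 (collision)
875 → bucket 6
688 → bucket 6 (collision)
786 → bucket 5
182 → bucket 6 (collision)
473 → bucket 0 (collision)
505 → bucket 10
921 → bucket 8
704 → bucket 0 (collision)
104 → bucket 5 (collision)
Final buckets:
0: 594 -> 968 -> 473 -> 704
1: -
2: -
3: -
4: 114
5: 786 -> 104
6: 875 -> 688 -> 182
7: -
8: 921
9: -
10: 505

6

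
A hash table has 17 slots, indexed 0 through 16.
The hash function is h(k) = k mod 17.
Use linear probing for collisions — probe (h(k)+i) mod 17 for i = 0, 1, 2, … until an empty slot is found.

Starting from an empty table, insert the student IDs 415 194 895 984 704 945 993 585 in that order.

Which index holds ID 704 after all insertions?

Insert 415: h=7, slot 7 empty => index 7.
Insert 194: h=7, slot 7 occupied => index 8.
Insert 895: h=11, slot 11 empty => index 11.
Insert 984: h=15, slot 15 empty => index 15.
Insert 704: h=7, slots 7,8 occupied => index 9.
Insert 945: h=10, slot 10 empty => index 10.
Insert 993: h=7, slots 7,8,9,10,11 occupied => index 12.
Insert 585: h=7, slots 7,8,9,10,11,12 occupied => index 13.
Table: [—, —, —, —, —, —, —, 415, 194, 704, 945, 895, 993, 585, —, 984, —]

9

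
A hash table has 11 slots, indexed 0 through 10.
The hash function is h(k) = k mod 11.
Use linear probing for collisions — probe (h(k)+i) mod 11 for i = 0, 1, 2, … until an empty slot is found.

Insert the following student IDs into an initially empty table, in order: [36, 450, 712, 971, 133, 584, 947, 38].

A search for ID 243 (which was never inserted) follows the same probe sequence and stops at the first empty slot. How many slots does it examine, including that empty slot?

7

Insert 36: h=3, slot 3 empty => index 3.
Insert 450: h=10, slot 10 empty => index 10.
Insert 712: h=8, slot 8 empty => index 8.
Insert 971: h=3, slot 3 occupied => index 4.
Insert 133: h=1, slot 1 empty => index 1.
Insert 584: h=1, slot 1 occupied => index 2.
Insert 947: h=1, slots 1,2,3,4 occupied => index 5.
Insert 38: h=5, slot 5 occupied => index 6.
Table: [_, 133, 584, 36, 971, 947, 38, _, 712, _, 450]
Lookup 243: h=1, probe 1,2,3,4,5,6,7 → slot 7 empty, not found.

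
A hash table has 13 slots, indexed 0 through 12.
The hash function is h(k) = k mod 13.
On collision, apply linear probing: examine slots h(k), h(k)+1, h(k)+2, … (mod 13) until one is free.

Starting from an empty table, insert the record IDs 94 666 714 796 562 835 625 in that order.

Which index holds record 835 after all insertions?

7

94: h=3 => slot 3
666: h=3, probe 3,4 => slot 4
714: h=12 => slot 12
796: h=3, probe 3,4,5 => slot 5
562: h=3, probe 3,4,5,6 => slot 6
835: h=3, probe 3,4,5,6,7 => slot 7
625: h=1 => slot 1
Table: [., 625, ., 94, 666, 796, 562, 835, ., ., ., ., 714]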